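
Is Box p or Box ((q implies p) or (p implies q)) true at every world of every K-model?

Tableau for the negation not (Box p or Box ((q implies p) or (p implies q))):
1. not (Box p or Box ((q implies p) or (p implies q))), u
2. not Box p, u   [neg-or-rule on 1]
3. not Box ((q implies p) or (p implies q)), u   [neg-or-rule on 1]
4. not p, v   [neg-Box-rule on 2: fresh world v, uRv]
5. not ((q implies p) or (p implies q)), w   [neg-Box-rule on 3: fresh world w, uRw]
6. not (q implies p), w   [neg-or-rule on 5]
7. not (p implies q), w   [neg-or-rule on 5]
8. q, w   [neg-implies-rule on 6]
9. not p, w   [neg-implies-rule on 6]
10. p, w   [neg-implies-rule on 7]
11. not q, w   [neg-implies-rule on 7]
Accessibility: uRv, uRw
Branch closes: p and not p both at w.
All branches of the negation close; one closing branch shown above.

Valid in K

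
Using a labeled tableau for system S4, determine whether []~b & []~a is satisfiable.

Satisfiable (open branch found)

1. []~b & []~a, w0
2. []~b, w0
3. []~a, w0
4. ~b, w0
5. ~a, w0
Accessibility: w0Rw0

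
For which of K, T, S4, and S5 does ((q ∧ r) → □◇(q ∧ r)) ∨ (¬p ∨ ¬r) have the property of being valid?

S5

S4-tableau for the negation ¬(((q ∧ r) → □◇(q ∧ r)) ∨ (¬p ∨ ¬r)):
1. ¬(((q ∧ r) → □◇(q ∧ r)) ∨ (¬p ∨ ¬r)), 0
2. ¬((q ∧ r) → □◇(q ∧ r)), 0
3. ¬(¬p ∨ ¬r), 0
4. q ∧ r, 0
5. ¬□◇(q ∧ r), 0
6. p, 0
7. r, 0
8. q, 0
9. ¬◇(q ∧ r), 1
10. ¬(q ∧ r), 1
11. ¬r, 1
Accessibility: 0R0, 0R1, 1R1
Complete open branch: countermodel on an S4-frame, so not valid in S4, nor in K, T (the same frame is also a K-frame and a T-frame).
S5-tableau for the negation ¬(((q ∧ r) → □◇(q ∧ r)) ∨ (¬p ∨ ¬r)):
1. ¬(((q ∧ r) → □◇(q ∧ r)) ∨ (¬p ∨ ¬r)), 0
2. ¬((q ∧ r) → □◇(q ∧ r)), 0
3. ¬(¬p ∨ ¬r), 0
4. q ∧ r, 0
5. ¬□◇(q ∧ r), 0
6. p, 0
7. r, 0
8. q, 0
9. ¬◇(q ∧ r), 1
10. ¬(q ∧ r), 0
11. ¬(q ∧ r), 1
12. ¬r, 0
Accessibility: 0R0, 0R1, 1R0, 1R1
Branch closes: r and ¬r both at 0.
Every branch closes (one shown): valid in S5.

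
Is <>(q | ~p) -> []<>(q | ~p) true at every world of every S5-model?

Tableau for the negation ~(<>(q | ~p) -> []<>(q | ~p)):
1. ~(<>(q | ~p) -> []<>(q | ~p)), u
2. <>(q | ~p), u   [~->-rule on 1]
3. ~[]<>(q | ~p), u   [~->-rule on 1]
4. q | ~p, v   [<>-rule on 2: fresh world v, uRv]
5. ~p, v   [|-rule on 4 (branches; this branch)]
6. ~<>(q | ~p), w   [~[]-rule on 3: fresh world w, uRw]
7. ~(q | ~p), u   [~<>-rule on 6 via wRu]
8. ~q, u   [~|-rule on 7]
9. p, u   [~|-rule on 7]
10. ~(q | ~p), v   [~<>-rule on 6 via wRv]
11. ~q, v   [~|-rule on 10]
12. p, v   [~|-rule on 10]
Accessibility: uRu, uRv, uRw, vRu, vRv, vRw, wRu, wRv, wRw
Branch closes: p and ~p both at v.
All branches of the negation close; one closing branch shown above.

Valid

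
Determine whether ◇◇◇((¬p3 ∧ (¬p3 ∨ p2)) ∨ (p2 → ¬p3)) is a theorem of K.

Tableau for the negation ¬◇◇◇((¬p3 ∧ (¬p3 ∨ p2)) ∨ (p2 → ¬p3)):
1. ¬◇◇◇((¬p3 ∧ (¬p3 ∨ p2)) ∨ (p2 → ¬p3)), w0
The negation has an open branch (countermodel exists).

Not valid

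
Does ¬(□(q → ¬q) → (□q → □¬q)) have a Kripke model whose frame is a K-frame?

1. ¬(□(q → ¬q) → (□q → □¬q)), u
2. □(q → ¬q), u
3. ¬(□q → □¬q), u
4. □q, u
5. ¬□¬q, u
6. q, v
7. q → ¬q, v
8. ¬q, v
Accessibility: uRv
Branch closes: q and ¬q both at v.
All branches of the tableau close; one closing branch shown above.

No, unsatisfiable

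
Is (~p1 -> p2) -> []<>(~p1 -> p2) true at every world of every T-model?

Not valid

Tableau for the negation ~((~p1 -> p2) -> []<>(~p1 -> p2)):
1. ~((~p1 -> p2) -> []<>(~p1 -> p2)), w0
2. ~p1 -> p2, w0
3. ~[]<>(~p1 -> p2), w0
4. p2, w0
5. ~<>(~p1 -> p2), w1
6. ~(~p1 -> p2), w1
7. ~p1, w1
8. ~p2, w1
Accessibility: w0Rw0, w0Rw1, w1Rw1
The negation has an open branch (countermodel exists).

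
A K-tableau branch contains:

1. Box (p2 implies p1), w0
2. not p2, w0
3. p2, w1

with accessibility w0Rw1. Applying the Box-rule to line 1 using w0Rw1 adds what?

p2 implies p1, w1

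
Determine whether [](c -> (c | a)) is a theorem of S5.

Valid in S5

Tableau for the negation ~[](c -> (c | a)):
1. ~[](c -> (c | a)), u
2. ~(c -> (c | a)), v   [~[]-rule on 1: fresh world v, uRv]
3. c, v   [~->-rule on 2]
4. ~(c | a), v   [~->-rule on 2]
5. ~c, v   [~|-rule on 4]
6. ~a, v   [~|-rule on 4]
Accessibility: uRu, uRv, vRu, vRv
Branch closes: c and ~c both at v.
All branches of the negation close; one closing branch shown above.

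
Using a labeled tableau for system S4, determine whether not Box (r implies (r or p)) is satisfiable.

1. not Box (r implies (r or p)), w0
2. not (r implies (r or p)), w1
3. r, w1
4. not (r or p), w1
5. not r, w1
6. not p, w1
Accessibility: w0Rw0, w0Rw1, w1Rw1
Branch closes: r and not r both at w1.
(One branch shown.) All branches close.

Unsatisfiable (every branch closes)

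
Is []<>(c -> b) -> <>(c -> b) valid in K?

Tableau for the negation ~([]<>(c -> b) -> <>(c -> b)):
1. ~([]<>(c -> b) -> <>(c -> b)), u
2. []<>(c -> b), u   [~->-rule on 1]
3. ~<>(c -> b), u   [~->-rule on 1]
The negation has an open branch (countermodel exists).

Not valid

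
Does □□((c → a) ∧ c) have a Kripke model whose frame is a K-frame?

1. □□((c → a) ∧ c), u

Yes, satisfiable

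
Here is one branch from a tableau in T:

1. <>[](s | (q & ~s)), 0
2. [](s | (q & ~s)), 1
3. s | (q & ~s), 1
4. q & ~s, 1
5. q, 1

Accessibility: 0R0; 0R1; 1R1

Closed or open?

Not closed

No world carries both an atom and its negation.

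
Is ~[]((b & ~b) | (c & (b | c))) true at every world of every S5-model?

No, not valid

Tableau for the negation []((b & ~b) | (c & (b | c))):
1. []((b & ~b) | (c & (b | c))), u
2. (b & ~b) | (c & (b | c)), u
3. c & (b | c), u
4. c, u
5. b | c, u
Accessibility: uRu
The negation has an open branch (countermodel exists).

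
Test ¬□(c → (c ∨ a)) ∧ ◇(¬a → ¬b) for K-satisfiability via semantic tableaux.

No, unsatisfiable

1. ¬□(c → (c ∨ a)) ∧ ◇(¬a → ¬b), 0
2. ¬□(c → (c ∨ a)), 0
3. ◇(¬a → ¬b), 0
4. ¬(c → (c ∨ a)), 1
5. c, 1
6. ¬(c ∨ a), 1
7. ¬c, 1
8. ¬a, 1
Accessibility: 0R1
Branch closes: c and ¬c both at 1.
All branches of the tableau close; one closing branch shown above.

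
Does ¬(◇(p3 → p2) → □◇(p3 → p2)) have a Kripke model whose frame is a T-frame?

Satisfiable (open branch found)

1. ¬(◇(p3 → p2) → □◇(p3 → p2)), w0
2. ◇(p3 → p2), w0
3. ¬□◇(p3 → p2), w0
4. p3 → p2, w1
5. p2, w1
6. ¬◇(p3 → p2), w2
7. ¬(p3 → p2), w2
8. p3, w2
9. ¬p2, w2
Accessibility: w0Rw0, w0Rw1, w0Rw2, w1Rw1, w2Rw2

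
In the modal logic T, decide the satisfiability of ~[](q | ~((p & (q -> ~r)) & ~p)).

1. ~[](q | ~((p & (q -> ~r)) & ~p)), w0
2. ~(q | ~((p & (q -> ~r)) & ~p)), w1   [~[]-rule on 1: fresh world w1, w0Rw1]
3. ~q, w1   [~|-rule on 2]
4. (p & (q -> ~r)) & ~p, w1   [~|-rule on 2]
5. p & (q -> ~r), w1   [&-rule on 4]
6. ~p, w1   [&-rule on 4]
7. p, w1   [&-rule on 5]
8. q -> ~r, w1   [&-rule on 5]
Accessibility: w0Rw0, w0Rw1, w1Rw1
Branch closes: p and ~p both at w1.
Every branch closes; the branch above is one of them.

No, unsatisfiable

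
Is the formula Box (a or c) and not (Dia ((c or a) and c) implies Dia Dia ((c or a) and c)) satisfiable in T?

Unsatisfiable (every branch closes)

1. Box (a or c) and not (Dia ((c or a) and c) implies Dia Dia ((c or a) and c)), u
2. Box (a or c), u   [and-rule on 1]
3. not (Dia ((c or a) and c) implies Dia Dia ((c or a) and c)), u   [and-rule on 1]
4. Dia ((c or a) and c), u   [neg-implies-rule on 3]
5. not Dia Dia ((c or a) and c), u   [neg-implies-rule on 3]
6. a or c, u   [Box-rule on 2 via uRu]
7. not Dia ((c or a) and c), u   [neg-Dia-rule on 5 via uRu]
8. not ((c or a) and c), u   [neg-Dia-rule on 7 via uRu]
9. a, u   [or-rule on 6 (branches; this branch)]
10. not c, u   [neg-and-rule on 8 (branches; this branch)]
11. (c or a) and c, v   [Dia-rule on 4: fresh world v, uRv]
12. c or a, v   [and-rule on 11]
13. c, v   [and-rule on 11]
14. a or c, v   [Box-rule on 2 via uRv]
15. not Dia ((c or a) and c), v   [neg-Dia-rule on 5 via uRv]
16. not ((c or a) and c), v   [neg-Dia-rule on 7 via uRv]
17. a, v   [or-rule on 12 (branches; this branch)]
18. not (c or a), v   [neg-and-rule on 16 (branches; this branch)]
19. not c, v   [neg-or-rule on 18]
20. not a, v   [neg-or-rule on 18]
Accessibility: uRu, uRv, vRv
Branch closes: c and not c both at v.
All branches of the tableau close; one closing branch shown above.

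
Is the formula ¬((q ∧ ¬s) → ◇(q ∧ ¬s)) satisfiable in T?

1. ¬((q ∧ ¬s) → ◇(q ∧ ¬s)), w0
2. q ∧ ¬s, w0   [¬→-rule on 1]
3. ¬◇(q ∧ ¬s), w0   [¬→-rule on 1]
4. q, w0   [∧-rule on 2]
5. ¬s, w0   [∧-rule on 2]
6. ¬(q ∧ ¬s), w0   [¬◇-rule on 3 via w0Rw0]
7. s, w0   [¬∧-rule on 6 (branches; this branch)]
Accessibility: w0Rw0
Branch closes: s and ¬s both at w0.
Every branch closes; the branch above is one of them.

Unsatisfiable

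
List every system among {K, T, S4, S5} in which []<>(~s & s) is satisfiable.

K

T-tableau for the formula:
1. []<>(~s & s), w0
2. <>(~s & s), w0   [[]-rule on 1 via w0Rw0]
3. ~s & s, w1   [<>-rule on 2: fresh world w1, w0Rw1]
4. ~s, w1   [&-rule on 3]
5. s, w1   [&-rule on 3]
Accessibility: w0Rw0, w0Rw1, w1Rw1
Branch closes: s and ~s both at w1.
Every branch closes (one shown): unsatisfiable in T, hence also in S4, S5 (every S4/S5-frame is a T-frame).
K-tableau for the formula:
1. []<>(~s & s), w0
Complete open branch: satisfiable in K.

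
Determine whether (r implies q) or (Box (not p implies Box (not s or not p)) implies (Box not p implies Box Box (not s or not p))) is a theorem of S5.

Yes, valid

Tableau for the negation not ((r implies q) or (Box (not p implies Box (not s or not p)) implies (Box not p implies Box Box (not s or not p)))):
1. not ((r implies q) or (Box (not p implies Box (not s or not p)) implies (Box not p implies Box Box (not s or not p)))), u
2. not (r implies q), u   [neg-or-rule on 1]
3. not (Box (not p implies Box (not s or not p)) implies (Box not p implies Box Box (not s or not p))), u   [neg-or-rule on 1]
4. r, u   [neg-implies-rule on 2]
5. not q, u   [neg-implies-rule on 2]
6. Box (not p implies Box (not s or not p)), u   [neg-implies-rule on 3]
7. not (Box not p implies Box Box (not s or not p)), u   [neg-implies-rule on 3]
8. Box not p, u   [neg-implies-rule on 7]
9. not Box Box (not s or not p), u   [neg-implies-rule on 7]
10. not p implies Box (not s or not p), u   [Box-rule on 6 via uRu]
11. not p, u   [Box-rule on 8 via uRu]
12. Box (not s or not p), u   [implies-rule on 10 (branches; this branch)]
13. not s or not p, u   [Box-rule on 12 via uRu]
14. not Box (not s or not p), v   [neg-Box-rule on 9: fresh world v, uRv]
15. not p implies Box (not s or not p), v   [Box-rule on 6 via uRv]
16. not p, v   [Box-rule on 8 via uRv]
17. not s or not p, v   [Box-rule on 12 via uRv]
18. Box (not s or not p), v   [implies-rule on 15 (branches; this branch)]
19. not (not s or not p), w   [neg-Box-rule on 14: fresh world w, vRw]
20. s, w   [neg-or-rule on 19]
21. p, w   [neg-or-rule on 19]
22. not p implies Box (not s or not p), w   [Box-rule on 6 via uRw]
23. not p, w   [Box-rule on 8 via uRw]
Accessibility: uRu, uRv, uRw, vRu, vRv, vRw, wRu, wRv, wRw
Branch closes: p and not p both at w.
Every branch of the negation's tableau closes; the branch above is one of them.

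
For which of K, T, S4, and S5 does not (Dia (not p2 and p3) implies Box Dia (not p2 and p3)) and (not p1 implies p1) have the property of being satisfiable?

S5-tableau for the formula:
1. not (Dia (not p2 and p3) implies Box Dia (not p2 and p3)) and (not p1 implies p1), u
2. not (Dia (not p2 and p3) implies Box Dia (not p2 and p3)), u   [and-rule on 1]
3. not p1 implies p1, u   [and-rule on 1]
4. Dia (not p2 and p3), u   [neg-implies-rule on 2]
5. not Box Dia (not p2 and p3), u   [neg-implies-rule on 2]
6. p1, u   [implies-rule on 3 (branches; this branch)]
7. not p2 and p3, v   [Dia-rule on 4: fresh world v, uRv]
8. not p2, v   [and-rule on 7]
9. p3, v   [and-rule on 7]
10. not Dia (not p2 and p3), w   [neg-Box-rule on 5: fresh world w, uRw]
11. not (not p2 and p3), u   [neg-Dia-rule on 10 via wRu]
12. not (not p2 and p3), v   [neg-Dia-rule on 10 via wRv]
13. not (not p2 and p3), w   [neg-Dia-rule on 10 via wRw]
14. not p3, u   [neg-and-rule on 11 (branches; this branch)]
15. not p3, v   [neg-and-rule on 12 (branches; this branch)]
Accessibility: uRu, uRv, uRw, vRu, vRv, vRw, wRu, wRv, wRw
Branch closes: p3 and not p3 both at v.
Every branch closes (one shown): unsatisfiable in S5.
S4-tableau for the formula:
1. not (Dia (not p2 and p3) implies Box Dia (not p2 and p3)) and (not p1 implies p1), u
2. not (Dia (not p2 and p3) implies Box Dia (not p2 and p3)), u   [and-rule on 1]
3. not p1 implies p1, u   [and-rule on 1]
4. Dia (not p2 and p3), u   [neg-implies-rule on 2]
5. not Box Dia (not p2 and p3), u   [neg-implies-rule on 2]
6. p1, u   [implies-rule on 3 (branches; this branch)]
7. not p2 and p3, v   [Dia-rule on 4: fresh world v, uRv]
8. not p2, v   [and-rule on 7]
9. p3, v   [and-rule on 7]
10. not Dia (not p2 and p3), w   [neg-Box-rule on 5: fresh world w, uRw]
11. not (not p2 and p3), w   [neg-Dia-rule on 10 via wRw]
12. not p3, w   [neg-and-rule on 11 (branches; this branch)]
Accessibility: uRu, uRv, uRw, vRv, wRw
Complete open branch: satisfiable in S4, hence also in K, T (this S4-model is also a K-model and a T-model).

K, T, S4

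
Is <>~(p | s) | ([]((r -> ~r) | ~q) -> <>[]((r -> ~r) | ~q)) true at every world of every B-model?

Yes, valid

Tableau for the negation ~(<>~(p | s) | ([]((r -> ~r) | ~q) -> <>[]((r -> ~r) | ~q))):
1. ~(<>~(p | s) | ([]((r -> ~r) | ~q) -> <>[]((r -> ~r) | ~q))), 0
2. ~<>~(p | s), 0
3. ~([]((r -> ~r) | ~q) -> <>[]((r -> ~r) | ~q)), 0
4. []((r -> ~r) | ~q), 0
5. ~<>[]((r -> ~r) | ~q), 0
6. p | s, 0
7. (r -> ~r) | ~q, 0
8. ~[]((r -> ~r) | ~q), 0
9. s, 0
10. r -> ~r, 0
11. ~r, 0
12. ~((r -> ~r) | ~q), 1
13. ~(r -> ~r), 1
14. q, 1
15. r, 1
16. p | s, 1
17. (r -> ~r) | ~q, 1
18. ~[]((r -> ~r) | ~q), 1
19. s, 1
20. r -> ~r, 1
21. ~r, 1
Accessibility: 0R0, 0R1, 1R0, 1R1
Branch closes: r and ~r both at 1.
All branches of the negation close; one closing branch shown above.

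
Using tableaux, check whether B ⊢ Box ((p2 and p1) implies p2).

Valid

Tableau for the negation not Box ((p2 and p1) implies p2):
1. not Box ((p2 and p1) implies p2), 0
2. not ((p2 and p1) implies p2), 1
3. p2 and p1, 1
4. not p2, 1
5. p2, 1
6. p1, 1
Accessibility: 0R0, 0R1, 1R0, 1R1
Branch closes: p2 and not p2 both at 1.
Every branch of the negation's tableau closes; the branch above is one of them.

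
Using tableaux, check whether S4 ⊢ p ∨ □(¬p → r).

Tableau for the negation ¬(p ∨ □(¬p → r)):
1. ¬(p ∨ □(¬p → r)), w0
2. ¬p, w0
3. ¬□(¬p → r), w0
4. ¬(¬p → r), w1
5. ¬p, w1
6. ¬r, w1
Accessibility: w0Rw0, w0Rw1, w1Rw1
The negation has an open branch (countermodel exists).

No, not valid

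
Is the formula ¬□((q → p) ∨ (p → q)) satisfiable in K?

1. ¬□((q → p) ∨ (p → q)), w0
2. ¬((q → p) ∨ (p → q)), w1
3. ¬(q → p), w1
4. ¬(p → q), w1
5. q, w1
6. ¬p, w1
7. p, w1
8. ¬q, w1
Accessibility: w0Rw1
Branch closes: p and ¬p both at w1.
(One branch shown.) All branches close.

No, unsatisfiable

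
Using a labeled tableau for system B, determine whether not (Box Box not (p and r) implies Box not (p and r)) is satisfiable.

No, unsatisfiable

1. not (Box Box not (p and r) implies Box not (p and r)), 0
2. Box Box not (p and r), 0
3. not Box not (p and r), 0
4. Box not (p and r), 0
5. not (p and r), 0
6. not r, 0
7. p and r, 1
8. p, 1
9. r, 1
10. Box not (p and r), 1
11. not (p and r), 1
12. not r, 1
Accessibility: 0R0, 0R1, 1R0, 1R1
Branch closes: r and not r both at 1.
(One branch shown.) All branches close.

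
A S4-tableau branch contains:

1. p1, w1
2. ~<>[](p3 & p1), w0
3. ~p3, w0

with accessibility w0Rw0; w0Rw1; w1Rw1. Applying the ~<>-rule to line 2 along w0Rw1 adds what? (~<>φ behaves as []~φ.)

~<>φ behaves as []~φ: propagate the negated body to each accessible world.

~[](p3 & p1), w1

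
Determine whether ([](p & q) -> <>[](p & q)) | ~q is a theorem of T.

Tableau for the negation ~(([](p & q) -> <>[](p & q)) | ~q):
1. ~(([](p & q) -> <>[](p & q)) | ~q), 0
2. ~([](p & q) -> <>[](p & q)), 0
3. q, 0
4. [](p & q), 0
5. ~<>[](p & q), 0
6. p & q, 0
7. p, 0
8. ~[](p & q), 0
9. ~(p & q), 1
10. p & q, 1
11. p, 1
12. q, 1
13. ~[](p & q), 1
14. ~q, 1
Accessibility: 0R0, 0R1, 1R1
Branch closes: q and ~q both at 1.
Every branch of the negation's tableau closes; the branch above is one of them.

Yes, valid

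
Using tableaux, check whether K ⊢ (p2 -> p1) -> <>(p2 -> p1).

Not valid

Tableau for the negation ~((p2 -> p1) -> <>(p2 -> p1)):
1. ~((p2 -> p1) -> <>(p2 -> p1)), w0
2. p2 -> p1, w0
3. ~<>(p2 -> p1), w0
4. p1, w0
The negation has an open branch (countermodel exists).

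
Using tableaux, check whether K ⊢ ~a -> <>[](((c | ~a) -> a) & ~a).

Not valid

Tableau for the negation ~(~a -> <>[](((c | ~a) -> a) & ~a)):
1. ~(~a -> <>[](((c | ~a) -> a) & ~a)), u
2. ~a, u
3. ~<>[](((c | ~a) -> a) & ~a), u
The negation has an open branch (countermodel exists).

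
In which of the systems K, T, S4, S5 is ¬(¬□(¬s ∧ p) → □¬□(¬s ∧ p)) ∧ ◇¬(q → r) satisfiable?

K, T, S4

S5-tableau for the formula:
1. ¬(¬□(¬s ∧ p) → □¬□(¬s ∧ p)) ∧ ◇¬(q → r), 0
2. ¬(¬□(¬s ∧ p) → □¬□(¬s ∧ p)), 0
3. ◇¬(q → r), 0
4. ¬□(¬s ∧ p), 0
5. ¬□¬□(¬s ∧ p), 0
6. ¬(q → r), 1
7. q, 1
8. ¬r, 1
9. ¬(¬s ∧ p), 2
10. ¬p, 2
11. □(¬s ∧ p), 3
12. ¬s ∧ p, 0
13. ¬s, 0
14. p, 0
15. ¬s ∧ p, 1
16. ¬s, 1
17. p, 1
18. ¬s ∧ p, 2
19. ¬s, 2
20. p, 2
Accessibility: 0R0, 0R1, 0R2, 0R3, 1R0, 1R1, 1R2, 1R3, 2R0, 2R1, 2R2, 2R3, 3R0, 3R1, 3R2, 3R3
Branch closes: p and ¬p both at 2.
Every branch closes (one shown): unsatisfiable in S5.
S4-tableau for the formula:
1. ¬(¬□(¬s ∧ p) → □¬□(¬s ∧ p)) ∧ ◇¬(q → r), 0
2. ¬(¬□(¬s ∧ p) → □¬□(¬s ∧ p)), 0
3. ◇¬(q → r), 0
4. ¬□(¬s ∧ p), 0
5. ¬□¬□(¬s ∧ p), 0
6. ¬(q → r), 1
7. q, 1
8. ¬r, 1
9. ¬(¬s ∧ p), 2
10. ¬p, 2
11. □(¬s ∧ p), 3
12. ¬s ∧ p, 3
13. ¬s, 3
14. p, 3
Accessibility: 0R0, 0R1, 0R2, 0R3, 1R1, 2R2, 3R3
Complete open branch: satisfiable in S4, hence also in K, T (this S4-model is also a K-model and a T-model).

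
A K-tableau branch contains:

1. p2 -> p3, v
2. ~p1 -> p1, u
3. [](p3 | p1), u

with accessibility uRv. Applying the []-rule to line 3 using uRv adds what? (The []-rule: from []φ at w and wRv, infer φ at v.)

p3 | p1, v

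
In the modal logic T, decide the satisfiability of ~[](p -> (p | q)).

Unsatisfiable (every branch closes)

1. ~[](p -> (p | q)), u
2. ~(p -> (p | q)), v   [~[]-rule on 1: fresh world v, uRv]
3. p, v   [~->-rule on 2]
4. ~(p | q), v   [~->-rule on 2]
5. ~p, v   [~|-rule on 4]
6. ~q, v   [~|-rule on 4]
Accessibility: uRu, uRv, vRv
Branch closes: p and ~p both at v.
(One branch shown.) All branches close.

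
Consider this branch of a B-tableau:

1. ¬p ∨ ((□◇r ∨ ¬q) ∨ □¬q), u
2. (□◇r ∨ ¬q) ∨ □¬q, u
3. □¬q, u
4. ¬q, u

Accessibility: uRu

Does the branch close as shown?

No world carries both an atom and its negation.

Open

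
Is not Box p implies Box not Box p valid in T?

Tableau for the negation not (not Box p implies Box not Box p):
1. not (not Box p implies Box not Box p), 0
2. not Box p, 0
3. not Box not Box p, 0
4. not p, 1
5. Box p, 2
6. p, 2
Accessibility: 0R0, 0R1, 0R2, 1R1, 2R2
The negation has an open branch (countermodel exists).

Invalid (countermodel exists)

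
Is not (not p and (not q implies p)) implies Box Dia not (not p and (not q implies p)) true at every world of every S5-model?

Valid

Tableau for the negation not (not (not p and (not q implies p)) implies Box Dia not (not p and (not q implies p))):
1. not (not (not p and (not q implies p)) implies Box Dia not (not p and (not q implies p))), w0
2. not (not p and (not q implies p)), w0
3. not Box Dia not (not p and (not q implies p)), w0
4. not (not q implies p), w0
5. not q, w0
6. not p, w0
7. not Dia not (not p and (not q implies p)), w1
8. not p and (not q implies p), w0
9. not q implies p, w0
10. not p and (not q implies p), w1
11. not p, w1
12. not q implies p, w1
13. p, w0
Accessibility: w0Rw0, w0Rw1, w1Rw0, w1Rw1
Branch closes: p and not p both at w0.
All branches of the negation close; one closing branch shown above.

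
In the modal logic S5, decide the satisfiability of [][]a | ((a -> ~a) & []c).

1. [][]a | ((a -> ~a) & []c), u
2. (a -> ~a) & []c, u
3. a -> ~a, u
4. []c, u
5. c, u
6. ~a, u
Accessibility: uRu

Satisfiable (open branch found)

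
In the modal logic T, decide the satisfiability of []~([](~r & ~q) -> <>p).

Yes, satisfiable

1. []~([](~r & ~q) -> <>p), 0
2. ~([](~r & ~q) -> <>p), 0   [[]-rule on 1 via 0R0]
3. [](~r & ~q), 0   [~->-rule on 2]
4. ~<>p, 0   [~->-rule on 2]
5. ~r & ~q, 0   [[]-rule on 3 via 0R0]
6. ~r, 0   [&-rule on 5]
7. ~q, 0   [&-rule on 5]
8. ~p, 0   [~<>-rule on 4 via 0R0]
Accessibility: 0R0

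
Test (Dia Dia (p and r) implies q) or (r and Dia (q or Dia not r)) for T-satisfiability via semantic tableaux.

1. (Dia Dia (p and r) implies q) or (r and Dia (q or Dia not r)), 0
2. r and Dia (q or Dia not r), 0
3. r, 0
4. Dia (q or Dia not r), 0
5. q or Dia not r, 1
6. Dia not r, 1
7. not r, 2
Accessibility: 0R0, 0R1, 1R1, 1R2, 2R2

Satisfiable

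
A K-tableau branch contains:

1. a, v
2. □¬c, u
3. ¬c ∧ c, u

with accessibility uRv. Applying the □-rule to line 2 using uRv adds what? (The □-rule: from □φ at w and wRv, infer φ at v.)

¬c, v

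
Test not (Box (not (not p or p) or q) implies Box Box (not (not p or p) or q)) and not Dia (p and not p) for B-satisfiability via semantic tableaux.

Yes, satisfiable

1. not (Box (not (not p or p) or q) implies Box Box (not (not p or p) or q)) and not Dia (p and not p), 0
2. not (Box (not (not p or p) or q) implies Box Box (not (not p or p) or q)), 0
3. not Dia (p and not p), 0
4. Box (not (not p or p) or q), 0
5. not Box Box (not (not p or p) or q), 0
6. not (p and not p), 0
7. not (not p or p) or q, 0
8. p, 0
9. q, 0
10. not Box (not (not p or p) or q), 1
11. not (p and not p), 1
12. not (not p or p) or q, 1
13. p, 1
14. q, 1
15. not (not (not p or p) or q), 2
16. not p or p, 2
17. not q, 2
18. p, 2
Accessibility: 0R0, 0R1, 1R0, 1R1, 1R2, 2R1, 2R2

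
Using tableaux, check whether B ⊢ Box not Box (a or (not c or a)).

Tableau for the negation not Box not Box (a or (not c or a)):
1. not Box not Box (a or (not c or a)), w0
2. Box (a or (not c or a)), w1
3. a or (not c or a), w0
4. a or (not c or a), w1
5. not c or a, w0
6. not c or a, w1
7. a, w0
8. a, w1
Accessibility: w0Rw0, w0Rw1, w1Rw0, w1Rw1
The negation has an open branch (countermodel exists).

No, not valid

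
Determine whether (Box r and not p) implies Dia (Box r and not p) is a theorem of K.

Invalid (countermodel exists)

Tableau for the negation not ((Box r and not p) implies Dia (Box r and not p)):
1. not ((Box r and not p) implies Dia (Box r and not p)), w0
2. Box r and not p, w0
3. not Dia (Box r and not p), w0
4. Box r, w0
5. not p, w0
The negation has an open branch (countermodel exists).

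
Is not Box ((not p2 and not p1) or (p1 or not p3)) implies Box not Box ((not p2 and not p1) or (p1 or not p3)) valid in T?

Tableau for the negation not (not Box ((not p2 and not p1) or (p1 or not p3)) implies Box not Box ((not p2 and not p1) or (p1 or not p3))):
1. not (not Box ((not p2 and not p1) or (p1 or not p3)) implies Box not Box ((not p2 and not p1) or (p1 or not p3))), 0
2. not Box ((not p2 and not p1) or (p1 or not p3)), 0
3. not Box not Box ((not p2 and not p1) or (p1 or not p3)), 0
4. not ((not p2 and not p1) or (p1 or not p3)), 1
5. not (not p2 and not p1), 1
6. not (p1 or not p3), 1
7. not p1, 1
8. p3, 1
9. p2, 1
10. Box ((not p2 and not p1) or (p1 or not p3)), 2
11. (not p2 and not p1) or (p1 or not p3), 2
12. p1 or not p3, 2
13. not p3, 2
Accessibility: 0R0, 0R1, 0R2, 1R1, 2R2
The negation has an open branch (countermodel exists).

Not valid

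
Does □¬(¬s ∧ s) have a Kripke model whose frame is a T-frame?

1. □¬(¬s ∧ s), 0
2. ¬(¬s ∧ s), 0   [□-rule on 1 via 0R0]
3. ¬s, 0   [¬∧-rule on 2 (branches; this branch)]
Accessibility: 0R0

Yes, satisfiable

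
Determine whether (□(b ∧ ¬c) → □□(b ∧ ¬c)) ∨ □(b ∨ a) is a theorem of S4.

Yes, valid

Tableau for the negation ¬((□(b ∧ ¬c) → □□(b ∧ ¬c)) ∨ □(b ∨ a)):
1. ¬((□(b ∧ ¬c) → □□(b ∧ ¬c)) ∨ □(b ∨ a)), 0
2. ¬(□(b ∧ ¬c) → □□(b ∧ ¬c)), 0   [¬∨-rule on 1]
3. ¬□(b ∨ a), 0   [¬∨-rule on 1]
4. □(b ∧ ¬c), 0   [¬→-rule on 2]
5. ¬□□(b ∧ ¬c), 0   [¬→-rule on 2]
6. b ∧ ¬c, 0   [□-rule on 4 via 0R0]
7. b, 0   [∧-rule on 6]
8. ¬c, 0   [∧-rule on 6]
9. ¬(b ∨ a), 1   [¬□-rule on 3: fresh world 1, 0R1]
10. ¬b, 1   [¬∨-rule on 9]
11. ¬a, 1   [¬∨-rule on 9]
12. b ∧ ¬c, 1   [□-rule on 4 via 0R1]
13. b, 1   [∧-rule on 12]
14. ¬c, 1   [∧-rule on 12]
Accessibility: 0R0, 0R1, 1R1
Branch closes: b and ¬b both at 1.
Every branch of the negation's tableau closes; the branch above is one of them.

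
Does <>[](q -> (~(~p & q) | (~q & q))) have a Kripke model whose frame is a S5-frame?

1. <>[](q -> (~(~p & q) | (~q & q))), 0
2. [](q -> (~(~p & q) | (~q & q))), 1   [<>-rule on 1: fresh world 1, 0R1]
3. q -> (~(~p & q) | (~q & q)), 0   [[]-rule on 2 via 1R0]
4. q -> (~(~p & q) | (~q & q)), 1   [[]-rule on 2 via 1R1]
5. ~(~p & q) | (~q & q), 0   [->-rule on 3 (branches; this branch)]
6. ~(~p & q) | (~q & q), 1   [->-rule on 4 (branches; this branch)]
7. ~(~p & q), 0   [|-rule on 5 (branches; this branch)]
8. ~(~p & q), 1   [|-rule on 6 (branches; this branch)]
9. ~q, 0   [~&-rule on 7 (branches; this branch)]
10. ~q, 1   [~&-rule on 8 (branches; this branch)]
Accessibility: 0R0, 0R1, 1R0, 1R1

Satisfiable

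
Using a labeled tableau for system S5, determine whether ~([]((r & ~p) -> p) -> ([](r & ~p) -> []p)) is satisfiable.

1. ~([]((r & ~p) -> p) -> ([](r & ~p) -> []p)), u
2. []((r & ~p) -> p), u
3. ~([](r & ~p) -> []p), u
4. [](r & ~p), u
5. ~[]p, u
6. (r & ~p) -> p, u
7. r & ~p, u
8. r, u
9. ~p, u
10. ~(r & ~p), u
11. p, u
Accessibility: uRu
Branch closes: p and ~p both at u.
All branches of the tableau close; one closing branch shown above.

Unsatisfiable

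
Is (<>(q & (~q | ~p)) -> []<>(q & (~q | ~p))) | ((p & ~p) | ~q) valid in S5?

Valid in S5

Tableau for the negation ~((<>(q & (~q | ~p)) -> []<>(q & (~q | ~p))) | ((p & ~p) | ~q)):
1. ~((<>(q & (~q | ~p)) -> []<>(q & (~q | ~p))) | ((p & ~p) | ~q)), u
2. ~(<>(q & (~q | ~p)) -> []<>(q & (~q | ~p))), u
3. ~((p & ~p) | ~q), u
4. <>(q & (~q | ~p)), u
5. ~[]<>(q & (~q | ~p)), u
6. ~(p & ~p), u
7. q, u
8. p, u
9. q & (~q | ~p), v
10. q, v
11. ~q | ~p, v
12. ~p, v
13. ~<>(q & (~q | ~p)), w
14. ~(q & (~q | ~p)), u
15. ~(q & (~q | ~p)), v
16. ~(q & (~q | ~p)), w
17. ~(~q | ~p), u
18. ~(~q | ~p), v
19. p, v
Accessibility: uRu, uRv, uRw, vRu, vRv, vRw, wRu, wRv, wRw
Branch closes: p and ~p both at v.
Every branch of the negation's tableau closes; the branch above is one of them.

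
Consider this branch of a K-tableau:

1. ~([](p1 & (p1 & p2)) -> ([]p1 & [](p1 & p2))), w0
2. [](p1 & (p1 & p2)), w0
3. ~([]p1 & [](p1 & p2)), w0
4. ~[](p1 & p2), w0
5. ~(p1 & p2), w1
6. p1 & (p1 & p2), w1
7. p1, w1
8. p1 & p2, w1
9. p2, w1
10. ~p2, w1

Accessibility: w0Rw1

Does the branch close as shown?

Yes, closed

Both p2 and ~p2 appear at w1.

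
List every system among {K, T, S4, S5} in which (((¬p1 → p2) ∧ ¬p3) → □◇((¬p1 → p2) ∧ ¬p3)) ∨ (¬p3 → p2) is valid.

S5

S4-tableau for the negation ¬((((¬p1 → p2) ∧ ¬p3) → □◇((¬p1 → p2) ∧ ¬p3)) ∨ (¬p3 → p2)):
1. ¬((((¬p1 → p2) ∧ ¬p3) → □◇((¬p1 → p2) ∧ ¬p3)) ∨ (¬p3 → p2)), u
2. ¬(((¬p1 → p2) ∧ ¬p3) → □◇((¬p1 → p2) ∧ ¬p3)), u
3. ¬(¬p3 → p2), u
4. (¬p1 → p2) ∧ ¬p3, u
5. ¬□◇((¬p1 → p2) ∧ ¬p3), u
6. ¬p3, u
7. ¬p2, u
8. ¬p1 → p2, u
9. p1, u
10. ¬◇((¬p1 → p2) ∧ ¬p3), v
11. ¬((¬p1 → p2) ∧ ¬p3), v
12. p3, v
Accessibility: uRu, uRv, vRv
Complete open branch: countermodel on an S4-frame, so not valid in S4, nor in K, T (the same frame is also a K-frame and a T-frame).
S5-tableau for the negation ¬((((¬p1 → p2) ∧ ¬p3) → □◇((¬p1 → p2) ∧ ¬p3)) ∨ (¬p3 → p2)):
1. ¬((((¬p1 → p2) ∧ ¬p3) → □◇((¬p1 → p2) ∧ ¬p3)) ∨ (¬p3 → p2)), u
2. ¬(((¬p1 → p2) ∧ ¬p3) → □◇((¬p1 → p2) ∧ ¬p3)), u
3. ¬(¬p3 → p2), u
4. (¬p1 → p2) ∧ ¬p3, u
5. ¬□◇((¬p1 → p2) ∧ ¬p3), u
6. ¬p3, u
7. ¬p2, u
8. ¬p1 → p2, u
9. p1, u
10. ¬◇((¬p1 → p2) ∧ ¬p3), v
11. ¬((¬p1 → p2) ∧ ¬p3), u
12. ¬((¬p1 → p2) ∧ ¬p3), v
13. ¬(¬p1 → p2), u
14. ¬p1, u
Accessibility: uRu, uRv, vRu, vRv
Branch closes: p1 and ¬p1 both at u.
Every branch closes (one shown): valid in S5.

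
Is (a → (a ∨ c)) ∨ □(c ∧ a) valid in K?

Yes, valid

Tableau for the negation ¬((a → (a ∨ c)) ∨ □(c ∧ a)):
1. ¬((a → (a ∨ c)) ∨ □(c ∧ a)), 0
2. ¬(a → (a ∨ c)), 0   [¬∨-rule on 1]
3. ¬□(c ∧ a), 0   [¬∨-rule on 1]
4. a, 0   [¬→-rule on 2]
5. ¬(a ∨ c), 0   [¬→-rule on 2]
6. ¬a, 0   [¬∨-rule on 5]
7. ¬c, 0   [¬∨-rule on 5]
Branch closes: a and ¬a both at 0.
All branches of the negation close; one closing branch shown above.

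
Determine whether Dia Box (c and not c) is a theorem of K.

Tableau for the negation not Dia Box (c and not c):
1. not Dia Box (c and not c), 0
The negation has an open branch (countermodel exists).

Not valid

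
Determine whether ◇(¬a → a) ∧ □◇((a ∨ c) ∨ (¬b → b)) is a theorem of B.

Tableau for the negation ¬(◇(¬a → a) ∧ □◇((a ∨ c) ∨ (¬b → b))):
1. ¬(◇(¬a → a) ∧ □◇((a ∨ c) ∨ (¬b → b))), u
2. ¬□◇((a ∨ c) ∨ (¬b → b)), u
3. ¬◇((a ∨ c) ∨ (¬b → b)), v
4. ¬((a ∨ c) ∨ (¬b → b)), u
5. ¬(a ∨ c), u
6. ¬(¬b → b), u
7. ¬a, u
8. ¬c, u
9. ¬b, u
10. ¬((a ∨ c) ∨ (¬b → b)), v
11. ¬(a ∨ c), v
12. ¬(¬b → b), v
13. ¬a, v
14. ¬c, v
15. ¬b, v
Accessibility: uRu, uRv, vRu, vRv
The negation has an open branch (countermodel exists).

Invalid (countermodel exists)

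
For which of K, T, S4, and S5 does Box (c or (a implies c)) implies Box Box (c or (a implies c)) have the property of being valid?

S4-tableau for the negation not (Box (c or (a implies c)) implies Box Box (c or (a implies c))):
1. not (Box (c or (a implies c)) implies Box Box (c or (a implies c))), u
2. Box (c or (a implies c)), u
3. not Box Box (c or (a implies c)), u
4. c or (a implies c), u
5. a implies c, u
6. c, u
7. not Box (c or (a implies c)), v
8. c or (a implies c), v
9. a implies c, v
10. c, v
11. not (c or (a implies c)), w
12. not c, w
13. not (a implies c), w
14. a, w
15. c or (a implies c), w
16. a implies c, w
17. c, w
Accessibility: uRu, uRv, uRw, vRv, vRw, wRw
Branch closes: c and not c both at w.
Every branch closes (one shown): valid in S4, hence also in S5 (every theorem of S4 is a theorem of S5).
T-tableau for the negation not (Box (c or (a implies c)) implies Box Box (c or (a implies c))):
1. not (Box (c or (a implies c)) implies Box Box (c or (a implies c))), u
2. Box (c or (a implies c)), u
3. not Box Box (c or (a implies c)), u
4. c or (a implies c), u
5. a implies c, u
6. c, u
7. not Box (c or (a implies c)), v
8. c or (a implies c), v
9. a implies c, v
10. c, v
11. not (c or (a implies c)), w
12. not c, w
13. not (a implies c), w
14. a, w
Accessibility: uRu, uRv, vRv, vRw, wRw
Complete open branch: countermodel on a T-frame, so not valid in T, nor in K (the same frame is also a K-frame).

S4, S5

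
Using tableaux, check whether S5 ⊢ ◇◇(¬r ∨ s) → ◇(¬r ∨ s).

Yes, valid

Tableau for the negation ¬(◇◇(¬r ∨ s) → ◇(¬r ∨ s)):
1. ¬(◇◇(¬r ∨ s) → ◇(¬r ∨ s)), 0
2. ◇◇(¬r ∨ s), 0   [¬→-rule on 1]
3. ¬◇(¬r ∨ s), 0   [¬→-rule on 1]
4. ¬(¬r ∨ s), 0   [¬◇-rule on 3 via 0R0]
5. r, 0   [¬∨-rule on 4]
6. ¬s, 0   [¬∨-rule on 4]
7. ◇(¬r ∨ s), 1   [◇-rule on 2: fresh world 1, 0R1]
8. ¬(¬r ∨ s), 1   [¬◇-rule on 3 via 0R1]
9. r, 1   [¬∨-rule on 8]
10. ¬s, 1   [¬∨-rule on 8]
11. ¬r ∨ s, 2   [◇-rule on 7: fresh world 2, 1R2]
12. ¬(¬r ∨ s), 2   [¬◇-rule on 3 via 0R2]
13. r, 2   [¬∨-rule on 12]
14. ¬s, 2   [¬∨-rule on 12]
15. s, 2   [∨-rule on 11 (branches; this branch)]
Accessibility: 0R0, 0R1, 0R2, 1R0, 1R1, 1R2, 2R0, 2R1, 2R2
Branch closes: s and ¬s both at 2.
All branches of the negation close; one closing branch shown above.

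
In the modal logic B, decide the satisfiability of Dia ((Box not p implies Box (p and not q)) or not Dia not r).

Yes, satisfiable

1. Dia ((Box not p implies Box (p and not q)) or not Dia not r), u
2. (Box not p implies Box (p and not q)) or not Dia not r, v   [Dia-rule on 1: fresh world v, uRv]
3. not Dia not r, v   [or-rule on 2 (branches; this branch)]
4. r, u   [neg-Dia-rule on 3 via vRu]
5. r, v   [neg-Dia-rule on 3 via vRv]
Accessibility: uRu, uRv, vRu, vRv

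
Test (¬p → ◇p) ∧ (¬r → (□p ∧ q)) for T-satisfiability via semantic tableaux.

1. (¬p → ◇p) ∧ (¬r → (□p ∧ q)), u
2. ¬p → ◇p, u
3. ¬r → (□p ∧ q), u
4. ◇p, u
5. □p ∧ q, u
6. □p, u
7. q, u
8. p, u
9. p, v
Accessibility: uRu, uRv, vRv

Satisfiable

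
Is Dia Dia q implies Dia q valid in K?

Not valid

Tableau for the negation not (Dia Dia q implies Dia q):
1. not (Dia Dia q implies Dia q), u
2. Dia Dia q, u
3. not Dia q, u
4. Dia q, v
5. not q, v
6. q, w
Accessibility: uRv, vRw
The negation has an open branch (countermodel exists).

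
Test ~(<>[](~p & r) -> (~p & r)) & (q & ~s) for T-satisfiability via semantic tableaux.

1. ~(<>[](~p & r) -> (~p & r)) & (q & ~s), w0
2. ~(<>[](~p & r) -> (~p & r)), w0   [&-rule on 1]
3. q & ~s, w0   [&-rule on 1]
4. <>[](~p & r), w0   [~->-rule on 2]
5. ~(~p & r), w0   [~->-rule on 2]
6. q, w0   [&-rule on 3]
7. ~s, w0   [&-rule on 3]
8. ~r, w0   [~&-rule on 5 (branches; this branch)]
9. [](~p & r), w1   [<>-rule on 4: fresh world w1, w0Rw1]
10. ~p & r, w1   [[]-rule on 9 via w1Rw1]
11. ~p, w1   [&-rule on 10]
12. r, w1   [&-rule on 10]
Accessibility: w0Rw0, w0Rw1, w1Rw1

Yes, satisfiable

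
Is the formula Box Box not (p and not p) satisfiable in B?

1. Box Box not (p and not p), 0
2. Box not (p and not p), 0   [Box-rule on 1 via 0R0]
3. not (p and not p), 0   [Box-rule on 2 via 0R0]
4. p, 0   [neg-and-rule on 3 (branches; this branch)]
Accessibility: 0R0

Yes, satisfiable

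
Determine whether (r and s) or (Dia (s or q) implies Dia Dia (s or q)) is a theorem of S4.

Tableau for the negation not ((r and s) or (Dia (s or q) implies Dia Dia (s or q))):
1. not ((r and s) or (Dia (s or q) implies Dia Dia (s or q))), 0
2. not (r and s), 0
3. not (Dia (s or q) implies Dia Dia (s or q)), 0
4. Dia (s or q), 0
5. not Dia Dia (s or q), 0
6. not Dia (s or q), 0
7. not (s or q), 0
8. not s, 0
9. not q, 0
10. s or q, 1
11. not Dia (s or q), 1
12. not (s or q), 1
13. not s, 1
14. not q, 1
15. q, 1
Accessibility: 0R0, 0R1, 1R1
Branch closes: q and not q both at 1.
Every branch of the negation's tableau closes; the branch above is one of them.

Valid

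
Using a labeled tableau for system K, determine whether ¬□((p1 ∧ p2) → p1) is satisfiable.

Unsatisfiable

1. ¬□((p1 ∧ p2) → p1), u
2. ¬((p1 ∧ p2) → p1), v
3. p1 ∧ p2, v
4. ¬p1, v
5. p1, v
6. p2, v
Accessibility: uRv
Branch closes: p1 and ¬p1 both at v.
All branches of the tableau close; one closing branch shown above.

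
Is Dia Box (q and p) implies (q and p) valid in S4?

Invalid (countermodel exists)

Tableau for the negation not (Dia Box (q and p) implies (q and p)):
1. not (Dia Box (q and p) implies (q and p)), u
2. Dia Box (q and p), u
3. not (q and p), u
4. not p, u
5. Box (q and p), v
6. q and p, v
7. q, v
8. p, v
Accessibility: uRu, uRv, vRv
The negation has an open branch (countermodel exists).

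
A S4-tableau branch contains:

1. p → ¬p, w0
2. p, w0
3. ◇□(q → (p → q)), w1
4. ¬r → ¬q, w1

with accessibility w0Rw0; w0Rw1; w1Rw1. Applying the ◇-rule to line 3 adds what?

a fresh world w2 with w1Rw2, and □(q → (p → q)) at w2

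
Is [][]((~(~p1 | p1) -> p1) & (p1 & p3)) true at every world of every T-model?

No, not valid

Tableau for the negation ~[][]((~(~p1 | p1) -> p1) & (p1 & p3)):
1. ~[][]((~(~p1 | p1) -> p1) & (p1 & p3)), w0
2. ~[]((~(~p1 | p1) -> p1) & (p1 & p3)), w1
3. ~((~(~p1 | p1) -> p1) & (p1 & p3)), w2
4. ~(p1 & p3), w2
5. ~p3, w2
Accessibility: w0Rw0, w0Rw1, w1Rw1, w1Rw2, w2Rw2
The negation has an open branch (countermodel exists).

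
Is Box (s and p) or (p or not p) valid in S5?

Tableau for the negation not (Box (s and p) or (p or not p)):
1. not (Box (s and p) or (p or not p)), 0
2. not Box (s and p), 0
3. not (p or not p), 0
4. not p, 0
5. p, 0
Accessibility: 0R0
Branch closes: p and not p both at 0.
Every branch of the negation's tableau closes; the branch above is one of them.

Valid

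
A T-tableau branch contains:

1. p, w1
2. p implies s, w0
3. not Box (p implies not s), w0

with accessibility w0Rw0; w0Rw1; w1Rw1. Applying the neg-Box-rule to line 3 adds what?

a fresh world w2 with w0Rw2, and not (p implies not s) at w2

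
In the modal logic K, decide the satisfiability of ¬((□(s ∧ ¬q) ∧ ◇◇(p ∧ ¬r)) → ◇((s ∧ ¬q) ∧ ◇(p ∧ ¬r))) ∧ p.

1. ¬((□(s ∧ ¬q) ∧ ◇◇(p ∧ ¬r)) → ◇((s ∧ ¬q) ∧ ◇(p ∧ ¬r))) ∧ p, u
2. ¬((□(s ∧ ¬q) ∧ ◇◇(p ∧ ¬r)) → ◇((s ∧ ¬q) ∧ ◇(p ∧ ¬r))), u
3. p, u
4. □(s ∧ ¬q) ∧ ◇◇(p ∧ ¬r), u
5. ¬◇((s ∧ ¬q) ∧ ◇(p ∧ ¬r)), u
6. □(s ∧ ¬q), u
7. ◇◇(p ∧ ¬r), u
8. ◇(p ∧ ¬r), v
9. ¬((s ∧ ¬q) ∧ ◇(p ∧ ¬r)), v
10. s ∧ ¬q, v
11. s, v
12. ¬q, v
13. ¬◇(p ∧ ¬r), v
14. p ∧ ¬r, w
15. p, w
16. ¬r, w
17. ¬(p ∧ ¬r), w
18. r, w
Accessibility: uRv, vRw
Branch closes: r and ¬r both at w.
All branches of the tableau close; one closing branch shown above.

No, unsatisfiable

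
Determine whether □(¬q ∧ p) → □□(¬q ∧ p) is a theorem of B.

Tableau for the negation ¬(□(¬q ∧ p) → □□(¬q ∧ p)):
1. ¬(□(¬q ∧ p) → □□(¬q ∧ p)), u
2. □(¬q ∧ p), u
3. ¬□□(¬q ∧ p), u
4. ¬q ∧ p, u
5. ¬q, u
6. p, u
7. ¬□(¬q ∧ p), v
8. ¬q ∧ p, v
9. ¬q, v
10. p, v
11. ¬(¬q ∧ p), w
12. ¬p, w
Accessibility: uRu, uRv, vRu, vRv, vRw, wRv, wRw
The negation has an open branch (countermodel exists).

Not valid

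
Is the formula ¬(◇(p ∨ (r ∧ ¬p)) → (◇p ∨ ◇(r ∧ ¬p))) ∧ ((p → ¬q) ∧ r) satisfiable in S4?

1. ¬(◇(p ∨ (r ∧ ¬p)) → (◇p ∨ ◇(r ∧ ¬p))) ∧ ((p → ¬q) ∧ r), w0
2. ¬(◇(p ∨ (r ∧ ¬p)) → (◇p ∨ ◇(r ∧ ¬p))), w0   [∧-rule on 1]
3. (p → ¬q) ∧ r, w0   [∧-rule on 1]
4. ◇(p ∨ (r ∧ ¬p)), w0   [¬→-rule on 2]
5. ¬(◇p ∨ ◇(r ∧ ¬p)), w0   [¬→-rule on 2]
6. p → ¬q, w0   [∧-rule on 3]
7. r, w0   [∧-rule on 3]
8. ¬◇p, w0   [¬∨-rule on 5]
9. ¬◇(r ∧ ¬p), w0   [¬∨-rule on 5]
10. ¬p, w0   [¬◇-rule on 8 via w0Rw0]
11. ¬(r ∧ ¬p), w0   [¬◇-rule on 9 via w0Rw0]
12. ¬q, w0   [→-rule on 6 (branches; this branch)]
13. p, w0   [¬∧-rule on 11 (branches; this branch)]
Accessibility: w0Rw0
Branch closes: p and ¬p both at w0.
Every branch closes; the branch above is one of them.

Unsatisfiable (every branch closes)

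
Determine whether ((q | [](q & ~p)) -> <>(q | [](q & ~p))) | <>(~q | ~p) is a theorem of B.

Tableau for the negation ~(((q | [](q & ~p)) -> <>(q | [](q & ~p))) | <>(~q | ~p)):
1. ~(((q | [](q & ~p)) -> <>(q | [](q & ~p))) | <>(~q | ~p)), u
2. ~((q | [](q & ~p)) -> <>(q | [](q & ~p))), u   [~|-rule on 1]
3. ~<>(~q | ~p), u   [~|-rule on 1]
4. q | [](q & ~p), u   [~->-rule on 2]
5. ~<>(q | [](q & ~p)), u   [~->-rule on 2]
6. ~(~q | ~p), u   [~<>-rule on 3 via uRu]
7. q, u   [~|-rule on 6]
8. p, u   [~|-rule on 6]
9. ~(q | [](q & ~p)), u   [~<>-rule on 5 via uRu]
10. ~q, u   [~|-rule on 9]
11. ~[](q & ~p), u   [~|-rule on 9]
Accessibility: uRu
Branch closes: q and ~q both at u.
All branches of the negation close; one closing branch shown above.

Valid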